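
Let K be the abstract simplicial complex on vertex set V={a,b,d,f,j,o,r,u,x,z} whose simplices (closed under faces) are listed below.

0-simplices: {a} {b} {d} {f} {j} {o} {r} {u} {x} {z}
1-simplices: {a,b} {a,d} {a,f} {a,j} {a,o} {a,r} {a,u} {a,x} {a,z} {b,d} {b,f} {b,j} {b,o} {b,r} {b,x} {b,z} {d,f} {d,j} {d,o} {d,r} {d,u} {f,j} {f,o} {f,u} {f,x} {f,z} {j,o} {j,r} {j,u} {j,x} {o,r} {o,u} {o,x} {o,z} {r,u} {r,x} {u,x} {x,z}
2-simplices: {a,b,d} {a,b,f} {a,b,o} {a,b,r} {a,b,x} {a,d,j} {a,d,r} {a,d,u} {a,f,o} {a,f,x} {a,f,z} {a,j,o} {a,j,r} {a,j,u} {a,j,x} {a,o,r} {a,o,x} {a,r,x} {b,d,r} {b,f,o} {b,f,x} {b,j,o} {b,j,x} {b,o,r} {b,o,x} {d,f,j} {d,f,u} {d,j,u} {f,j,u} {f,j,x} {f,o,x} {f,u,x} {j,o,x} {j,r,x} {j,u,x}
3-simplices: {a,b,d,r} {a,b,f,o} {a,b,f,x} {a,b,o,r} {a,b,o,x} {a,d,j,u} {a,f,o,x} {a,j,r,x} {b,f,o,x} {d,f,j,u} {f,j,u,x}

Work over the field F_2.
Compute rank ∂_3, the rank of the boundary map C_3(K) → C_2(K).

rank∂_3=10

n_0=10 n_1=38 n_2=35 n_3=11  [Z2]
∂1: piv[ab,ad,af,aj,ao,ar,au,ax,az] rk=9  ker:bd,bf,bj,bo,br,bx,bz,df,dj,do,dr,du,fj,fo,fu,fx,fz,jo,jr,ju,jx,or,ou,ox,oz,ru,rx,ux,xz
∂2: piv[abd,abf,abo,abr,abx,adj,adr,adu,afo,afx,afz,ajo,ajr,aju,ajx,aor,aox,arx,bjo,dfj,dfu,fjx,fux] rk=23  ker:bdr,bfo,bfx,bjx,bor,box,dju,fju,fox,jox,jrx,jux
∂3: piv[abdr,abfo,abfx,abor,abox,adju,afox,ajrx,dfju,fjux] rk=10  ker:bfox
rk∂_3=10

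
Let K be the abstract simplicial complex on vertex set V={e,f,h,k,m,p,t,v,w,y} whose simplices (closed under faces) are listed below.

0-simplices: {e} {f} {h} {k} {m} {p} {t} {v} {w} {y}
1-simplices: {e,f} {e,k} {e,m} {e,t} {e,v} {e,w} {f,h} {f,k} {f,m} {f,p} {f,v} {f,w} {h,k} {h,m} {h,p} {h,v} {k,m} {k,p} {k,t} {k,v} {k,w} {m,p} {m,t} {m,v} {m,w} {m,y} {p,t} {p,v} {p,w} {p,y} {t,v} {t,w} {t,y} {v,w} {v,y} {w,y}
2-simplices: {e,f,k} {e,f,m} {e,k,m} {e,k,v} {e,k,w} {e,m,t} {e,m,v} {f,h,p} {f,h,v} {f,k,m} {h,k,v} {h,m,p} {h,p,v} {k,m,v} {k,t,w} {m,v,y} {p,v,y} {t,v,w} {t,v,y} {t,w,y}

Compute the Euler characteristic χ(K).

n_0=10 n_1=36 n_2=20
χ=+10−36+20=-6

χ(K)=-6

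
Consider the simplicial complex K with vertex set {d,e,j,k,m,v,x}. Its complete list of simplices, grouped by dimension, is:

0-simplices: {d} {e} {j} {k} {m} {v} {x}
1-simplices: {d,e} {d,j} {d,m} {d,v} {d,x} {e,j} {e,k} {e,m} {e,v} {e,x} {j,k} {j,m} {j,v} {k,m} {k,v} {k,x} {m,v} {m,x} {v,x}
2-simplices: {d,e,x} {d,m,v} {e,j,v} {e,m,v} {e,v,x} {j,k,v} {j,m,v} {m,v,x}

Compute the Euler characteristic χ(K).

χ(K)=-4

n_0=7 n_1=19 n_2=8
χ=+7−19+8=-4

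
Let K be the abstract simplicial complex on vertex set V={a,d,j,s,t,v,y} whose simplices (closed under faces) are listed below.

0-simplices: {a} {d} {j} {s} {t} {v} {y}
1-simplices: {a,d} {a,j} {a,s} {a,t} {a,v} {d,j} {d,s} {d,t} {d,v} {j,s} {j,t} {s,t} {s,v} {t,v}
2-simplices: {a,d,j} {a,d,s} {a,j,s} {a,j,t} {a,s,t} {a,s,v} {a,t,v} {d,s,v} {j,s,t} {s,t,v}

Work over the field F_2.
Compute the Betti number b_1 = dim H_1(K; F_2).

b_1=1

n_0=7 n_1=14 n_2=10  [Z2]
∂1: piv[ad,aj,as,at,av] rk=5  ker:dj,ds,dt,dv,js,jt,st,sv,tv
∂2: piv[adj,ads,ajs,ajt,ast,asv,atv,dsv] rk=8  ker:jst,stv
b_1=(14−5)−8=1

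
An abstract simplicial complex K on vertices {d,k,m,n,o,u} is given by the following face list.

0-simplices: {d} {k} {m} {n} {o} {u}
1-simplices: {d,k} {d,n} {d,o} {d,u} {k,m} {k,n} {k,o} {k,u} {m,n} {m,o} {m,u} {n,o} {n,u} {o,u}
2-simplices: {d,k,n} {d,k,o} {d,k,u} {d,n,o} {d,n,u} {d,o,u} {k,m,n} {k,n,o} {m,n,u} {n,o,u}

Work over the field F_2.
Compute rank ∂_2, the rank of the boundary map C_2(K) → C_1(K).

rank∂_2=8

n_0=6 n_1=14 n_2=10  [Z2]
∂1: piv[dk,dn,do,du,km] rk=5  ker:kn,ko,ku,mn,mo,mu,no,nu,ou
∂2: piv[dkn,dko,dku,dno,dnu,dou,kmn,mnu] rk=8  ker:kno,nou
rk∂_2=8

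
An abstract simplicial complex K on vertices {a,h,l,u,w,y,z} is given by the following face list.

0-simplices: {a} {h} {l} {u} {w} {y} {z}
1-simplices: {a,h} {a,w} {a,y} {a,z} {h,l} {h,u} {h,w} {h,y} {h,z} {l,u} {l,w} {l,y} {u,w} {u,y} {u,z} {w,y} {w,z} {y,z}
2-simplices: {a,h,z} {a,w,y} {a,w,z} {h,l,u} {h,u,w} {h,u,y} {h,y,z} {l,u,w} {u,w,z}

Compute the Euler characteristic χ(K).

n_0=7 n_1=18 n_2=9
χ=+7−18+9=-2

χ(K)=-2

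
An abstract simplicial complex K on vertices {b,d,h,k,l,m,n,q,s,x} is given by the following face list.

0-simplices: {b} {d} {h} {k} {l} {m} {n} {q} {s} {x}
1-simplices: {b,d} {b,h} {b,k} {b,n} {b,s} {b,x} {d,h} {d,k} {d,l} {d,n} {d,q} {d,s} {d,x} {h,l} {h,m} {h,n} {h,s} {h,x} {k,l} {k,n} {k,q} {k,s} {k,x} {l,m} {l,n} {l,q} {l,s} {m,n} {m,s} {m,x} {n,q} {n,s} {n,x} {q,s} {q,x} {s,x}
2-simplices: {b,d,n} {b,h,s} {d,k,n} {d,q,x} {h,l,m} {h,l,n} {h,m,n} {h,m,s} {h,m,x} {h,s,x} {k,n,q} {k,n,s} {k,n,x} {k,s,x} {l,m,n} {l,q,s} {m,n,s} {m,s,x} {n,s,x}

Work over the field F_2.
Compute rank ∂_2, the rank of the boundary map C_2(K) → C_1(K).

n_0=10 n_1=36 n_2=19  [Z2]
∂1: piv[bd,bh,bk,bn,bs,bx,dl,dq,hm] rk=9  ker:dh,dk,dn,ds,dx,hl,hn,hs,hx,kl,kn,kq,ks,kx,lm,ln,lq,ls,mn,ms,mx,nq,ns,nx,qs,qx,sx
∂2: piv[bdn,bhs,dkn,dqx,hlm,hln,hmn,hms,hmx,hsx,knq,kns,knx,ksx,lqs,mns] rk=16  ker:lmn,msx,nsx
rk∂_2=16

rank∂_2=16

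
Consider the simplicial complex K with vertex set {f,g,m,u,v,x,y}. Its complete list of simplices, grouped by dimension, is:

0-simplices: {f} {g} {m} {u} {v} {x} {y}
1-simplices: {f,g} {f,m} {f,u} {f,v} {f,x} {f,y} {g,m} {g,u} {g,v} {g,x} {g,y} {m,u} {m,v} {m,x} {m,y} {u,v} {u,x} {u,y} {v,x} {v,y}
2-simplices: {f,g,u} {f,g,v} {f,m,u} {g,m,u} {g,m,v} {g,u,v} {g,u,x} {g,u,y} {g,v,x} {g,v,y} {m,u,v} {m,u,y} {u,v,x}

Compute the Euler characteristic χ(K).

n_0=7 n_1=20 n_2=13
χ=+7−20+13=0

χ(K)=0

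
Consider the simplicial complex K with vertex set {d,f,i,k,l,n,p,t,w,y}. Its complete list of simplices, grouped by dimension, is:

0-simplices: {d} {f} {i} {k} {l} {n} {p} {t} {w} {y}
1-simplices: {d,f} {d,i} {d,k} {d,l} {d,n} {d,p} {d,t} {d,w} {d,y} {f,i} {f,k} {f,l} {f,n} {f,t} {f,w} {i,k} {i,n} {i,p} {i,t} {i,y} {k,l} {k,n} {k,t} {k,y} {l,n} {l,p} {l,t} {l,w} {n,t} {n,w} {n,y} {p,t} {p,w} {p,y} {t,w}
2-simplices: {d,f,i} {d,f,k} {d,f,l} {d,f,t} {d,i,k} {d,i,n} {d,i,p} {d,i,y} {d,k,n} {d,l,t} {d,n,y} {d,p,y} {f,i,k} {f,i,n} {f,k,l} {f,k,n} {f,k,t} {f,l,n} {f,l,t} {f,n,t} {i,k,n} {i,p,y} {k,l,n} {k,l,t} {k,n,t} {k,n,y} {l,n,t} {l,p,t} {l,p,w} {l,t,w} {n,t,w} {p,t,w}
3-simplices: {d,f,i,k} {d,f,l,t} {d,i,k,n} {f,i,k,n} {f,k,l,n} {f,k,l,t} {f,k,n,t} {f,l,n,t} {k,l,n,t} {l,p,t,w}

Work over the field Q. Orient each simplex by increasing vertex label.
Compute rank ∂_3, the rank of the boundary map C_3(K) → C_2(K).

rank∂_3=9

n_0=10 n_1=35 n_2=32 n_3=10  [Q]
∂1: piv[df,di,dk,dl,dn,dp,dt,dw,dy] rk=9  ker:fi,fk,fl,fn,ft,fw,ik,in,ip,it,iy,kl,kn,kt,ky,ln,lp,lt,lw,nt,nw,ny,pt,pw,py,tw
∂2: piv[dfi,dfk,dfl,dft,dik,din,dip,diy,dkn,dlt,dny,dpy,fin,fkl,fkt,fln,fnt,kny,lpt,lpw,ltw,ntw] rk=22  ker:fik,fkn,flt,ikn,ipy,kln,klt,knt,lnt,ptw
∂3: piv[dfik,dflt,dikn,fikn,fkln,fklt,fknt,flnt,lptw] rk=9  ker:klnt
rk∂_3=9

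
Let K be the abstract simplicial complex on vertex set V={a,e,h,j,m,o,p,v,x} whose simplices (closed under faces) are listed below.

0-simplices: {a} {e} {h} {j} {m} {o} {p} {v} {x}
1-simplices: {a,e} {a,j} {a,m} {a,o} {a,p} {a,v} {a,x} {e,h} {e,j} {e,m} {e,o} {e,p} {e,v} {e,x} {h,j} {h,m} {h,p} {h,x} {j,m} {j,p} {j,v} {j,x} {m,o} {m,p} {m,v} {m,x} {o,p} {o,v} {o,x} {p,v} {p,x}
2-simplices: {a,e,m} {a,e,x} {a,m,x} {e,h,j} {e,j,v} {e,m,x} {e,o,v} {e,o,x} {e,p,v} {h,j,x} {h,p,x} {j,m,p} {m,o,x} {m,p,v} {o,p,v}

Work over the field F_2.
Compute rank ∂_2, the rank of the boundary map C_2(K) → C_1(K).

rank∂_2=14

n_0=9 n_1=31 n_2=15  [Z2]
∂1: piv[ae,aj,am,ao,ap,av,ax,eh] rk=8  ker:ej,em,eo,ep,ev,ex,hj,hm,hp,hx,jm,jp,jv,jx,mo,mp,mv,mx,op,ov,ox,pv,px
∂2: piv[aem,aex,amx,ehj,ejv,eov,eox,epv,hjx,hpx,jmp,mox,mpv,opv] rk=14  ker:emx
rk∂_2=14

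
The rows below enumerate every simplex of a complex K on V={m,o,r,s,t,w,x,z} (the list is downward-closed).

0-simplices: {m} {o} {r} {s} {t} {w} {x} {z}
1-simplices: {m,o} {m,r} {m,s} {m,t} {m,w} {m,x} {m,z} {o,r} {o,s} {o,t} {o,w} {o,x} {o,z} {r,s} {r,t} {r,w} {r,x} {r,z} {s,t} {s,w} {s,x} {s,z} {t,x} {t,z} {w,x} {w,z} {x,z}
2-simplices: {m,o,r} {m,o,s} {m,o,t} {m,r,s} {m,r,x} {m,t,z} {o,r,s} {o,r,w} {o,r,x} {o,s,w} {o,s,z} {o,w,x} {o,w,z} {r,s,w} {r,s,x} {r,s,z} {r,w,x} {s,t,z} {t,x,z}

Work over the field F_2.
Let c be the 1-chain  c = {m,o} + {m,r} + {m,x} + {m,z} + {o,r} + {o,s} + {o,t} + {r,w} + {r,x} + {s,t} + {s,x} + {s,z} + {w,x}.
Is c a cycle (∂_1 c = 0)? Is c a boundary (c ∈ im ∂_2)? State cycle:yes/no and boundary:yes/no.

cycle:yes boundary:yes

n_0=8 n_1=27 n_2=19  [Z2]
∂1: piv[mo,mr,ms,mt,mw,mx,mz] rk=7  ker:or,os,ot,ow,ox,oz,rs,rt,rw,rx,rz,st,sw,sx,sz,tx,tz,wx,wz,xz
∂2: piv[mor,mos,mot,mrs,mrx,mtz,orw,orx,osw,osz,owx,owz,rsx,rsz,stz,txz] rk=16  ker:ors,rsw,rwx
∂1c = 0
c vs im∂2: reduces to 0 ⇒ boundary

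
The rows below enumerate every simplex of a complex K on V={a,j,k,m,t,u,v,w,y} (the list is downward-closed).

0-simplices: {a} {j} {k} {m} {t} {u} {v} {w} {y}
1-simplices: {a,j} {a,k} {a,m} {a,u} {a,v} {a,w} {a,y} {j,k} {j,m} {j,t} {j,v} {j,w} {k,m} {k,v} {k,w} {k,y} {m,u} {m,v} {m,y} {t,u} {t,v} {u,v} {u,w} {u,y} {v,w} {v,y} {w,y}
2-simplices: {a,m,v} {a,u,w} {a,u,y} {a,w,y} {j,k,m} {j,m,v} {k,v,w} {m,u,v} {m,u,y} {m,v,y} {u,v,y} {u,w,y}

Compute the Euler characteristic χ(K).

n_0=9 n_1=27 n_2=12
χ=+9−27+12=-6

χ(K)=-6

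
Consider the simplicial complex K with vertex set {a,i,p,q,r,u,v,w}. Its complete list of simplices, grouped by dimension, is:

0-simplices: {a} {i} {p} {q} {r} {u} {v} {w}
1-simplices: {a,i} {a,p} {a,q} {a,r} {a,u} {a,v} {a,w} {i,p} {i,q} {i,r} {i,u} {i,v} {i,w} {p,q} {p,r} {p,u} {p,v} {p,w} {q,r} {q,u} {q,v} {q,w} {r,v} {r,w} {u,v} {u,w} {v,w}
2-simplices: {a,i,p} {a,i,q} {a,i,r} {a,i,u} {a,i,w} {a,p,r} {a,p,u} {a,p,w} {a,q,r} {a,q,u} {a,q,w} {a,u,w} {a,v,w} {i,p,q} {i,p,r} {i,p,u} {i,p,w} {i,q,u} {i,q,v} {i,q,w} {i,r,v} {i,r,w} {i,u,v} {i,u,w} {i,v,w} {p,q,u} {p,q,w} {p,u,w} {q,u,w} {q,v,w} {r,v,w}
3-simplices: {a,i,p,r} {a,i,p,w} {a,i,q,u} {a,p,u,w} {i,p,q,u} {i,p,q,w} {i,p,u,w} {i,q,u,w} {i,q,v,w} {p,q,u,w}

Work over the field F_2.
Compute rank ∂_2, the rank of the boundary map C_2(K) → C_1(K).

n_0=8 n_1=27 n_2=31 n_3=10  [Z2]
∂1: piv[ai,ap,aq,ar,au,av,aw] rk=7  ker:ip,iq,ir,iu,iv,iw,pq,pr,pu,pv,pw,qr,qu,qv,qw,rv,rw,uv,uw,vw
∂2: piv[aip,aiq,air,aiu,aiw,apr,apu,apw,aqr,aqu,aqw,auw,avw,ipq,iqv,irv,irw,iuv,ivw] rk=19  ker:ipr,ipu,ipw,iqu,iqw,iuw,pqu,pqw,puw,quw,qvw,rvw
∂3: piv[aipr,aipw,aiqu,apuw,ipqu,ipqw,ipuw,iquw,iqvw] rk=9  ker:pquw
rk∂_2=19

rank∂_2=19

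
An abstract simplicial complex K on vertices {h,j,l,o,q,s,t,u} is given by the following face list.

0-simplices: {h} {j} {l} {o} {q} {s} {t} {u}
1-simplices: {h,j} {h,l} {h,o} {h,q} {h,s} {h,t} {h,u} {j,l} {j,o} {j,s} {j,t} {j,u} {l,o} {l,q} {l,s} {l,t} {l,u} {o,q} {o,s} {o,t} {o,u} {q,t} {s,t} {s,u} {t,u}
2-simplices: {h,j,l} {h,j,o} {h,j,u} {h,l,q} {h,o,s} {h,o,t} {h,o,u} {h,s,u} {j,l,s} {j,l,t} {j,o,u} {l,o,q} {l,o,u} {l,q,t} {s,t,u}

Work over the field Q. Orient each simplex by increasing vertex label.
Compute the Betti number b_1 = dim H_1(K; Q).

n_0=8 n_1=25 n_2=15  [Q]
∂1: piv[hj,hl,ho,hq,hs,ht,hu] rk=7  ker:jl,jo,js,jt,ju,lo,lq,ls,lt,lu,oq,os,ot,ou,qt,st,su,tu
∂2: piv[hjl,hjo,hju,hlq,hos,hot,hou,hsu,jls,jlt,loq,lou,lqt,stu] rk=14  ker:jou
b_1=(25−7)−14=4

b_1=4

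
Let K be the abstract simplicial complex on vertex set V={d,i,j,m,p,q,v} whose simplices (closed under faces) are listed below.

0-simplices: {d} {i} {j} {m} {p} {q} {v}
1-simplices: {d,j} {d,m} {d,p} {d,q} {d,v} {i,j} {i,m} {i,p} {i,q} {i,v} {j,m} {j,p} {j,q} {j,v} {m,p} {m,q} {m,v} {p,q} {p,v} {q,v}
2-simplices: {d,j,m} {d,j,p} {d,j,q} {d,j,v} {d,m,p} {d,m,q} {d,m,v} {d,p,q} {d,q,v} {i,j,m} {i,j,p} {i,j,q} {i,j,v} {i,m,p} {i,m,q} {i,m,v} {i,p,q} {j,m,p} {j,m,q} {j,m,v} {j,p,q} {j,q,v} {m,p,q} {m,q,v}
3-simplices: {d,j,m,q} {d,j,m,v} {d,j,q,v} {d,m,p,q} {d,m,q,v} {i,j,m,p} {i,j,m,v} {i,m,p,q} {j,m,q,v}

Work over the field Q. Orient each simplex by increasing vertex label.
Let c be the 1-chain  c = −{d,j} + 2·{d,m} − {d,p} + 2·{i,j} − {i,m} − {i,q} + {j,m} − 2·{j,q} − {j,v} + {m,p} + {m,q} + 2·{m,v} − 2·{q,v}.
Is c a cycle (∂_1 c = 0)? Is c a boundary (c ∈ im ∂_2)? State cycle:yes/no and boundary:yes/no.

n_0=7 n_1=20 n_2=24 n_3=9  [Q]
∂1: piv[dj,dm,dp,dq,dv,ij] rk=6  ker:im,ip,iq,iv,jm,jp,jq,jv,mp,mq,mv,pq,pv,qv
∂2: piv[djm,djp,djq,djv,dmp,dmq,dmv,dpq,dqv,ijm,ijp,ijq,ijv] rk=13  ker:imp,imq,imv,ipq,jmp,jmq,jmv,jpq,jqv,mpq,mqv
∂3: piv[djmq,djmv,djqv,dmpq,dmqv,ijmp,ijmv,impq] rk=8  ker:jmqv
∂1c = 3·{j} − 2·{m} − {v}

cycle:no boundary:no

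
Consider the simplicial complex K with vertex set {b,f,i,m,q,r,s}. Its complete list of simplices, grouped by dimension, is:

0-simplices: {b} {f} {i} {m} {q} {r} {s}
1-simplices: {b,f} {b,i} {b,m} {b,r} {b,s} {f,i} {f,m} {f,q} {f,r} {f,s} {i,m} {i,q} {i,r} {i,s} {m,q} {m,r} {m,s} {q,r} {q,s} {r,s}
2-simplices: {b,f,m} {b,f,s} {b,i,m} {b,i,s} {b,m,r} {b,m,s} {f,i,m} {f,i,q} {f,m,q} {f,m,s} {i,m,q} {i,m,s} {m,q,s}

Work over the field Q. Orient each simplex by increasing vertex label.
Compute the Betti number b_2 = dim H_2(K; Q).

n_0=7 n_1=20 n_2=13  [Q]
∂1: piv[bf,bi,bm,br,bs,fq] rk=6  ker:fi,fm,fr,fs,im,iq,ir,is,mq,mr,ms,qr,qs,rs
∂2: piv[bfm,bfs,bim,bis,bmr,bms,fim,fiq,fmq,mqs] rk=10  ker:fms,imq,ims
b_2=(13−10)−0=3

b_2=3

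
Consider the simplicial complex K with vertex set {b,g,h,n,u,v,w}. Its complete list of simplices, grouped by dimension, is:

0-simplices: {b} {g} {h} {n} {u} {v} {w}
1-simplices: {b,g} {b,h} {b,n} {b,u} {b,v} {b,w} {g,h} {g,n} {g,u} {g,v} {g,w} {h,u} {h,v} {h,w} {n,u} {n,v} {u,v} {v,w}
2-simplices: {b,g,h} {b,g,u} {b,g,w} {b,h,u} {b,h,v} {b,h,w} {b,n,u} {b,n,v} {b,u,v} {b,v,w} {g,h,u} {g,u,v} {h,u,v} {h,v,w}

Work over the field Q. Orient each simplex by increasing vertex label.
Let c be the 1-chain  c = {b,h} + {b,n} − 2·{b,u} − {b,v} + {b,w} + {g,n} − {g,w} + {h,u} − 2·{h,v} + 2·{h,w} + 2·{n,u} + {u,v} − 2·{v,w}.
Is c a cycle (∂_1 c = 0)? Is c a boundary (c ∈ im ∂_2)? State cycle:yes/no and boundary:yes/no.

cycle:yes boundary:no

n_0=7 n_1=18 n_2=14  [Q]
∂1: piv[bg,bh,bn,bu,bv,bw] rk=6  ker:gh,gn,gu,gv,gw,hu,hv,hw,nu,nv,uv,vw
∂2: piv[bgh,bgu,bgw,bhu,bhv,bhw,bnu,bnv,buv,bvw,guv] rk=11  ker:ghu,huv,hvw
∂1c = 0
c vs im∂2: residual ≠ 0 ⇒ not boundary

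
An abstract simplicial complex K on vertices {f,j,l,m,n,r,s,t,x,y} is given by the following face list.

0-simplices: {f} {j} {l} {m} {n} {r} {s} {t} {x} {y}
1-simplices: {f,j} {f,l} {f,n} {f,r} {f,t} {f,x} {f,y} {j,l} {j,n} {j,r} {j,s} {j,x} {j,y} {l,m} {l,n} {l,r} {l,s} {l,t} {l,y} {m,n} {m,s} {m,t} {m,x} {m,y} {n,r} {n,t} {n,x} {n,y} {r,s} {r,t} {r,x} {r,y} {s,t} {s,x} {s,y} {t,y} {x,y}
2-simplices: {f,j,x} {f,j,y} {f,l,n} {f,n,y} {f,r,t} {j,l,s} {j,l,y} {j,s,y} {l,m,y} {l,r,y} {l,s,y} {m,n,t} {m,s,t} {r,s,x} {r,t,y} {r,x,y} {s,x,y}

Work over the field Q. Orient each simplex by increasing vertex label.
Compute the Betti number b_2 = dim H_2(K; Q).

b_2=1

n_0=10 n_1=37 n_2=17  [Q]
∂1: piv[fj,fl,fn,fr,ft,fx,fy,js,lm] rk=9  ker:jl,jn,jr,jx,jy,ln,lr,ls,lt,ly,mn,ms,mt,mx,my,nr,nt,nx,ny,rs,rt,rx,ry,st,sx,sy,ty,xy
∂2: piv[fjx,fjy,fln,fny,frt,jls,jly,jsy,lmy,lry,mnt,mst,rsx,rty,rxy,sxy] rk=16  ker:lsy
b_2=(17−16)−0=1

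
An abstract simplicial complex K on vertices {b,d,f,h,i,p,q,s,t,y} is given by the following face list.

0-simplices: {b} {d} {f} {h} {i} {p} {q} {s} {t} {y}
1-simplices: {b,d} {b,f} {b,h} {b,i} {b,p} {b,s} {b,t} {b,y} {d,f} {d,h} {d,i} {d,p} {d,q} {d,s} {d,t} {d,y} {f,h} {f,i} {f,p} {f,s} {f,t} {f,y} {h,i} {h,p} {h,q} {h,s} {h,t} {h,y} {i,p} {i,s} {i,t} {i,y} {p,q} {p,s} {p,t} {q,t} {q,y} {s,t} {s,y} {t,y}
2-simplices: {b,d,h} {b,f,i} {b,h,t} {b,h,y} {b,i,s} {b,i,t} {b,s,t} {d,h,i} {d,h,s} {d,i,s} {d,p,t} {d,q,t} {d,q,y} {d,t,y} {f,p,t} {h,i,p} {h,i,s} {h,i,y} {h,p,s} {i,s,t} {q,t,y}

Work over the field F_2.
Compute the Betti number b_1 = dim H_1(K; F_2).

n_0=10 n_1=40 n_2=21  [Z2]
∂1: piv[bd,bf,bh,bi,bp,bs,bt,by,dq] rk=9  ker:df,dh,di,dp,ds,dt,dy,fh,fi,fp,fs,ft,fy,hi,hp,hq,hs,ht,hy,ip,is,it,iy,pq,ps,pt,qt,qy,st,sy,ty
∂2: piv[bdh,bfi,bht,bhy,bis,bit,bst,dhi,dhs,dis,dpt,dqt,dqy,dty,fpt,hip,hiy,hps] rk=18  ker:his,ist,qty
b_1=(40−9)−18=13

b_1=13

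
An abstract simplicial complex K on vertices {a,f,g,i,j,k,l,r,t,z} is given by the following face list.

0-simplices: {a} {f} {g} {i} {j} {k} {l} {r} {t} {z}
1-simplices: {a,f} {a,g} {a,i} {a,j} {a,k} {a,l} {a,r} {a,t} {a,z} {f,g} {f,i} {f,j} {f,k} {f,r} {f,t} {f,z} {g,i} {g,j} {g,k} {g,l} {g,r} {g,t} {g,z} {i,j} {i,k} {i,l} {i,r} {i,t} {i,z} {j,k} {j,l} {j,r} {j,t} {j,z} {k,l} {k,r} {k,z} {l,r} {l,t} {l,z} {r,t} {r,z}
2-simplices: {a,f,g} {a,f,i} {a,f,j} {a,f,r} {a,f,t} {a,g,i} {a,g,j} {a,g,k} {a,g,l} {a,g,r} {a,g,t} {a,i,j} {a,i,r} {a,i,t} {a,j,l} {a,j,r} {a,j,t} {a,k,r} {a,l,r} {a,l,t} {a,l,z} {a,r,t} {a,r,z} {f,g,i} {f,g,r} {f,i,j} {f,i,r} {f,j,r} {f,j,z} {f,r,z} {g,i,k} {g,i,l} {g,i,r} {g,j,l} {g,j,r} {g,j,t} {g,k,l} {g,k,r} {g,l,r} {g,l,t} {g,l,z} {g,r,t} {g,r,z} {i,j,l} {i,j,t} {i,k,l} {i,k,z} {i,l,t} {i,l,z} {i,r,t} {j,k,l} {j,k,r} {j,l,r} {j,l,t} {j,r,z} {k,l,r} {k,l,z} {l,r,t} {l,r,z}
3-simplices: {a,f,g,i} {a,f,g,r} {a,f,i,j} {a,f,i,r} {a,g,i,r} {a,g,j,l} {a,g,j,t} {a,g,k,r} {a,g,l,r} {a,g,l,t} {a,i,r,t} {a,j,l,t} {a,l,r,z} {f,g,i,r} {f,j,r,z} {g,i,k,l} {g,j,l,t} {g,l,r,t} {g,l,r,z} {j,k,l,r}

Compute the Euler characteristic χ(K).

n_0=10 n_1=42 n_2=59 n_3=20
χ=+10−42+59−20=7

χ(K)=7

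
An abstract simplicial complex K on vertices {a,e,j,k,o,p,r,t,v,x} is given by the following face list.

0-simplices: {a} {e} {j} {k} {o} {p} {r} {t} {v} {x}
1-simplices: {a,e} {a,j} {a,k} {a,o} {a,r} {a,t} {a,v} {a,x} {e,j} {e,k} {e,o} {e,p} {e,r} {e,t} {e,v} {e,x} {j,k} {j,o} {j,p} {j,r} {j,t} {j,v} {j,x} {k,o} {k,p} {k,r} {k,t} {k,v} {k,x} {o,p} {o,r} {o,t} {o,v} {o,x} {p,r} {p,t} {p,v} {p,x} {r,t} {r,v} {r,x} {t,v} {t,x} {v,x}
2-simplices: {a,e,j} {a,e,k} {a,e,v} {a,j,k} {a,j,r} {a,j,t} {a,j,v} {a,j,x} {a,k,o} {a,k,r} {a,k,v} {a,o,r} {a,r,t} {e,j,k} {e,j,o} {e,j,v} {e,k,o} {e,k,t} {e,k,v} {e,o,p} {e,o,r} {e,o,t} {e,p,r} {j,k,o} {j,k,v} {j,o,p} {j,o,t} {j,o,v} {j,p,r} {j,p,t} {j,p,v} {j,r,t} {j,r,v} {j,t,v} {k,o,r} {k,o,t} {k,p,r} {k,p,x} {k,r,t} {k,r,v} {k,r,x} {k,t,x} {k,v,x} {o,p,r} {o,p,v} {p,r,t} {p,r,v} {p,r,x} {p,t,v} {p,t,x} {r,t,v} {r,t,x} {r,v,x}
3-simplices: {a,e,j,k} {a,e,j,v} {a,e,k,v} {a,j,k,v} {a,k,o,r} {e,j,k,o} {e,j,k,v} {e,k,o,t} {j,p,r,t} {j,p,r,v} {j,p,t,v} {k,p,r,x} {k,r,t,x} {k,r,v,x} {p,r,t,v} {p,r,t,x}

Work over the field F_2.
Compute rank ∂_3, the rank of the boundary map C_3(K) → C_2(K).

rank∂_3=15

n_0=10 n_1=44 n_2=53 n_3=16  [Z2]
∂1: piv[ae,aj,ak,ao,ar,at,av,ax,ep] rk=9  ker:ej,ek,eo,er,et,ev,ex,jk,jo,jp,jr,jt,jv,jx,ko,kp,kr,kt,kv,kx,op,or,ot,ov,ox,pr,pt,pv,px,rt,rv,rx,tv,tx,vx
∂2: piv[aej,aek,aev,ajk,ajr,ajt,ajv,ajx,ako,akr,akv,aor,art,ejo,eko,ekt,eop,eor,eot,epr,jop,jot,jov,jpt,jpv,jrv,jtv,kpr,kpx,krx,ktx,kvx] rk=32  ker:ejk,ejv,ekv,jko,jkv,jpr,jrt,kor,kot,krt,krv,opr,opv,prt,prv,prx,ptv,ptx,rtv,rtx,rvx
∂3: piv[aejk,aejv,aekv,ajkv,akor,ejko,ekot,jprt,jprv,jptv,kprx,krtx,krvx,prtv,prtx] rk=15  ker:ejkv
rk∂_3=15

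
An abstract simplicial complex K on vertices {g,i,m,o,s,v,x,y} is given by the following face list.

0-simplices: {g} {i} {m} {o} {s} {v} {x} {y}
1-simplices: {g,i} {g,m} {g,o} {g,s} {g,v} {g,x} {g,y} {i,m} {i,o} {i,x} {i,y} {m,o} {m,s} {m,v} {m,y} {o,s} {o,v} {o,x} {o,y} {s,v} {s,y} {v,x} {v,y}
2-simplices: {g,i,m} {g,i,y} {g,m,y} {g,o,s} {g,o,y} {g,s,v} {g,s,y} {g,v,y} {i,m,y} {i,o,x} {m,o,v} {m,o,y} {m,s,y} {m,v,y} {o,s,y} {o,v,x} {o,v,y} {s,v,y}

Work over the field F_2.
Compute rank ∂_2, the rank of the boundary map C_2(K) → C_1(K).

rank∂_2=14

n_0=8 n_1=23 n_2=18  [Z2]
∂1: piv[gi,gm,go,gs,gv,gx,gy] rk=7  ker:im,io,ix,iy,mo,ms,mv,my,os,ov,ox,oy,sv,sy,vx,vy
∂2: piv[gim,giy,gmy,gos,goy,gsv,gsy,gvy,iox,mov,moy,msy,mvy,ovx] rk=14  ker:imy,osy,ovy,svy
rk∂_2=14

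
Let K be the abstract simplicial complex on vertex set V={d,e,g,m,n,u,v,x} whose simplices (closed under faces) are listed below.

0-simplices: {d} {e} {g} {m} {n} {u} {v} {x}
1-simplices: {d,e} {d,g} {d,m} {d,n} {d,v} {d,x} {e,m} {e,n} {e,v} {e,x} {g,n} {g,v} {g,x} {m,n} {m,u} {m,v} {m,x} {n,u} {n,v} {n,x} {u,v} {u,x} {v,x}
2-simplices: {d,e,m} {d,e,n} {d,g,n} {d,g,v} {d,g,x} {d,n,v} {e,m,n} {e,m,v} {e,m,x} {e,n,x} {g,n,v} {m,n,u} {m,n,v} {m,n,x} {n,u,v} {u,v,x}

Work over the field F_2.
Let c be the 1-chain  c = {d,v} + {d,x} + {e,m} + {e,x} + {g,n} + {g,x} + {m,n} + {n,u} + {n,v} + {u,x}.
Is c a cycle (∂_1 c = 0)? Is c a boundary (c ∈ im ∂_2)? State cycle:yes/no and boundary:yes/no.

n_0=8 n_1=23 n_2=16  [Z2]
∂1: piv[de,dg,dm,dn,dv,dx,mu] rk=7  ker:em,en,ev,ex,gn,gv,gx,mn,mv,mx,nu,nv,nx,uv,ux,vx
∂2: piv[dem,den,dgn,dgv,dgx,dnv,emn,emv,emx,enx,mnu,mnv,nuv,uvx] rk=14  ker:gnv,mnx
∂1c = 0
c vs im∂2: residual ≠ 0 ⇒ not boundary

cycle:yes boundary:no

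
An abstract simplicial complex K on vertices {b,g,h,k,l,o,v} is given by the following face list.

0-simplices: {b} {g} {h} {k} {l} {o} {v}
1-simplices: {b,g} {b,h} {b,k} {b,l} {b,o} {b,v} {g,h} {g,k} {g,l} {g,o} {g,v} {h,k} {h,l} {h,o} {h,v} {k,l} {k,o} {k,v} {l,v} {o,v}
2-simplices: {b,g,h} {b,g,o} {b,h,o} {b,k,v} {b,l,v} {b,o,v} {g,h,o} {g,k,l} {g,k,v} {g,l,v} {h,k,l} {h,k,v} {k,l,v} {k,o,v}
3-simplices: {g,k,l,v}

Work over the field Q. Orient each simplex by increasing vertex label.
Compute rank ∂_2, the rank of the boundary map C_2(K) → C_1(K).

rank∂_2=12

n_0=7 n_1=20 n_2=14 n_3=1  [Q]
∂1: piv[bg,bh,bk,bl,bo,bv] rk=6  ker:gh,gk,gl,go,gv,hk,hl,ho,hv,kl,ko,kv,lv,ov
∂2: piv[bgh,bgo,bho,bkv,blv,bov,gkl,gkv,glv,hkl,hkv,kov] rk=12  ker:gho,klv
∂3: piv[gklv] rk=1
rk∂_2=12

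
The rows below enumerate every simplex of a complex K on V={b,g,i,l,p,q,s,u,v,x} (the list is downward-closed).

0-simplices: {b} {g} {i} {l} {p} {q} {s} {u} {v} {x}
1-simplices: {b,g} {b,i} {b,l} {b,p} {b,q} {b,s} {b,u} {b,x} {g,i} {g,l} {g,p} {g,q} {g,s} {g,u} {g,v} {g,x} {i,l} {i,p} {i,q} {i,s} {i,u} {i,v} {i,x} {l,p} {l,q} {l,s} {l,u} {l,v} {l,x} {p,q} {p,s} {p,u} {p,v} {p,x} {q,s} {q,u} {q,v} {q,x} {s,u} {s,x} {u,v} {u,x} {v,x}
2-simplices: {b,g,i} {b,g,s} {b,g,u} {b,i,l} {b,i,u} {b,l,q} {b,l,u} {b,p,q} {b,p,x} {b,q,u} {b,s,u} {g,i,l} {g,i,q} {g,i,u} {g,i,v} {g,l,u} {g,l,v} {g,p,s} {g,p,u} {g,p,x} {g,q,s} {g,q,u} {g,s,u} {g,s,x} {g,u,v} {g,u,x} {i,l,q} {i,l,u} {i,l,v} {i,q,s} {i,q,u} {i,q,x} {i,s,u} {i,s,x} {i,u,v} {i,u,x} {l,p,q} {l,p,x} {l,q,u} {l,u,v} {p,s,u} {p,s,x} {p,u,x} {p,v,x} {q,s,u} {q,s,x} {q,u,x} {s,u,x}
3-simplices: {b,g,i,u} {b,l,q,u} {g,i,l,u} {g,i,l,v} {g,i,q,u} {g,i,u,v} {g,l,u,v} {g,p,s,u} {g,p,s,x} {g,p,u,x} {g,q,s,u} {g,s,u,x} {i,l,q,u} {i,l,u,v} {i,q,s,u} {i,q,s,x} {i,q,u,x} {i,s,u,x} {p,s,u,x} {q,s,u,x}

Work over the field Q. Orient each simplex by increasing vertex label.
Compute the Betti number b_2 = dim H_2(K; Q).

n_0=10 n_1=43 n_2=48 n_3=20  [Q]
∂1: piv[bg,bi,bl,bp,bq,bs,bu,bx,gv] rk=9  ker:gi,gl,gp,gq,gs,gu,gx,il,ip,iq,is,iu,iv,ix,lp,lq,ls,lu,lv,lx,pq,ps,pu,pv,px,qs,qu,qv,qx,su,sx,uv,ux,vx
∂2: piv[bgi,bgs,bgu,bil,biu,blq,blu,bpq,bpx,bqu,bsu,gil,giq,giv,glv,gps,gpu,gpx,gqs,gqu,gsx,guv,gux,iqs,iqx,isx,lpq,lpx,pvx] rk=29  ker:giu,glu,gsu,ilq,ilu,ilv,iqu,isu,iuv,iux,lqu,luv,psu,psx,pux,qsu,qsx,qux,sux
∂3: piv[bgiu,blqu,gilu,gilv,giqu,giuv,gluv,gpsu,gpsx,gpux,gqsu,gsux,ilqu,iqsu,iqsx,iqux,isux] rk=17  ker:iluv,psux,qsux
b_2=(48−29)−17=2

b_2=2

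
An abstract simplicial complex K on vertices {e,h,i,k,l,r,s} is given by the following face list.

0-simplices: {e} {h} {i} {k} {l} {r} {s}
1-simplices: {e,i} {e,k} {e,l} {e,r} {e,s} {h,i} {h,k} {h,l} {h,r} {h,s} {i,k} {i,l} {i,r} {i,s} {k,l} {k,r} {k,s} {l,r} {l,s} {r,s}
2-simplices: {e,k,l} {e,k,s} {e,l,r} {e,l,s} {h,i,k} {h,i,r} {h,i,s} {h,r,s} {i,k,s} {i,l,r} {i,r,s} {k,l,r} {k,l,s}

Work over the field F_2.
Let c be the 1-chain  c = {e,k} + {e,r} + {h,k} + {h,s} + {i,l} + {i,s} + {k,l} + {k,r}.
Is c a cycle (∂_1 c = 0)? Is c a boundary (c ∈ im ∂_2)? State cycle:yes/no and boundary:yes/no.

n_0=7 n_1=20 n_2=13  [Z2]
∂1: piv[ei,ek,el,er,es,hi] rk=6  ker:hk,hl,hr,hs,ik,il,ir,is,kl,kr,ks,lr,ls,rs
∂2: piv[ekl,eks,elr,els,hik,hir,his,hrs,iks,ilr,klr] rk=11  ker:irs,kls
∂1c = 0
c vs im∂2: residual ≠ 0 ⇒ not boundary

cycle:yes boundary:no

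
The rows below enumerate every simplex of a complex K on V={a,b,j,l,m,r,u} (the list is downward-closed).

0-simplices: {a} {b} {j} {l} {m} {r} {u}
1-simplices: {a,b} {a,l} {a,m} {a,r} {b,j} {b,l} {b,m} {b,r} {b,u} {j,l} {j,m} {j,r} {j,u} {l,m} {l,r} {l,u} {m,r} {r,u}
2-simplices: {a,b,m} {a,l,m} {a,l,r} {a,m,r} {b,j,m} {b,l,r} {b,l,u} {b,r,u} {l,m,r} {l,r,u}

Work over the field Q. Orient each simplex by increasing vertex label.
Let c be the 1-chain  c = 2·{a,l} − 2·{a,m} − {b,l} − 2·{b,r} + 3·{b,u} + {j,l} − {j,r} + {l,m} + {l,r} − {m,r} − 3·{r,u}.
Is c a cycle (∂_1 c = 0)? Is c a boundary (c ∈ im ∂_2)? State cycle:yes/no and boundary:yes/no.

cycle:yes boundary:no

n_0=7 n_1=18 n_2=10  [Q]
∂1: piv[ab,al,am,ar,bj,bu] rk=6  ker:bl,bm,br,jl,jm,jr,ju,lm,lr,lu,mr,ru
∂2: piv[abm,alm,alr,amr,bjm,blr,blu,bru] rk=8  ker:lmr,lru
∂1c = 0
c vs im∂2: residual ≠ 0 ⇒ not boundary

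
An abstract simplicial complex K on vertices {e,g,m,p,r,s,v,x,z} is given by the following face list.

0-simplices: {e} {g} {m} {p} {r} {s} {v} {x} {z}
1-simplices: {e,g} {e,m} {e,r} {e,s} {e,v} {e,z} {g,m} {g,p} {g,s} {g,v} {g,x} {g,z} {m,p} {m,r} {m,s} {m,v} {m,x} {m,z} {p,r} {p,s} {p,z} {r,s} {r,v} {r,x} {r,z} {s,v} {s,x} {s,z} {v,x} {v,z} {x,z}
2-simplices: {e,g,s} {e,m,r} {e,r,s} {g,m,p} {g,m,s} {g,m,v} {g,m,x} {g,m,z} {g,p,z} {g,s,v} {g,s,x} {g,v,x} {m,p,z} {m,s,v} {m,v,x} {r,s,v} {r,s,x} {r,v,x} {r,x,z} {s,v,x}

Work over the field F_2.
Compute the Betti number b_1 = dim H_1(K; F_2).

b_1=8

n_0=9 n_1=31 n_2=20  [Z2]
∂1: piv[eg,em,er,es,ev,ez,gp,gx] rk=8  ker:gm,gs,gv,gz,mp,mr,ms,mv,mx,mz,pr,ps,pz,rs,rv,rx,rz,sv,sx,sz,vx,vz,xz
∂2: piv[egs,emr,ers,gmp,gms,gmv,gmx,gmz,gpz,gsv,gsx,gvx,rsv,rsx,rxz] rk=15  ker:mpz,msv,mvx,rvx,svx
b_1=(31−8)−15=8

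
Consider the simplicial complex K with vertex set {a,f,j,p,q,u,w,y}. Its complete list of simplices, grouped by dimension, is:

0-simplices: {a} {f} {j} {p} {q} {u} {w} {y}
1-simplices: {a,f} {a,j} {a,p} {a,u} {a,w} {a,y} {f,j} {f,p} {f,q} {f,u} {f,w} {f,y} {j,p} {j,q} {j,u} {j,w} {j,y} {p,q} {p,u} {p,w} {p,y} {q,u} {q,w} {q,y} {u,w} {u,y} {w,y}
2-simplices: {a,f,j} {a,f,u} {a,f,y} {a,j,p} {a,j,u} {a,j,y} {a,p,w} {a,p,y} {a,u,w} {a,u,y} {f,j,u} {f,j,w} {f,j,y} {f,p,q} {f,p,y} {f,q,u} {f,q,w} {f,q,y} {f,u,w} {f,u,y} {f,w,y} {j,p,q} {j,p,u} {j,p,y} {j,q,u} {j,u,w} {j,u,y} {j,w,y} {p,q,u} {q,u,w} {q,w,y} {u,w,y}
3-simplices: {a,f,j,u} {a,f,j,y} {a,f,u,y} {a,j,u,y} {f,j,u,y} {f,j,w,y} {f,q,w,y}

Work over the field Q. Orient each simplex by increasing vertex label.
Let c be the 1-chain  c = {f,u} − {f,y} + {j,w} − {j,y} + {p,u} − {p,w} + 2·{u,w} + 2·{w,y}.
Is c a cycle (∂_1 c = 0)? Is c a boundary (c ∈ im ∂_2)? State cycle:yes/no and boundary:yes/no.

cycle:yes boundary:yes

n_0=8 n_1=27 n_2=32 n_3=7  [Q]
∂1: piv[af,aj,ap,au,aw,ay,fq] rk=7  ker:fj,fp,fu,fw,fy,jp,jq,ju,jw,jy,pq,pu,pw,py,qu,qw,qy,uw,uy,wy
∂2: piv[afj,afu,afy,ajp,aju,ajy,apw,apy,auw,auy,fjw,fpq,fpy,fqu,fqw,fqy,fuw,fwy,jpq,jpu] rk=20  ker:fju,fjy,fuy,jpy,jqu,juw,juy,jwy,pqu,quw,qwy,uwy
∂3: piv[afju,afjy,afuy,ajuy,fjwy,fqwy] rk=6  ker:fjuy
∂1c = 0
c vs im∂2: reduces to 0 ⇒ boundary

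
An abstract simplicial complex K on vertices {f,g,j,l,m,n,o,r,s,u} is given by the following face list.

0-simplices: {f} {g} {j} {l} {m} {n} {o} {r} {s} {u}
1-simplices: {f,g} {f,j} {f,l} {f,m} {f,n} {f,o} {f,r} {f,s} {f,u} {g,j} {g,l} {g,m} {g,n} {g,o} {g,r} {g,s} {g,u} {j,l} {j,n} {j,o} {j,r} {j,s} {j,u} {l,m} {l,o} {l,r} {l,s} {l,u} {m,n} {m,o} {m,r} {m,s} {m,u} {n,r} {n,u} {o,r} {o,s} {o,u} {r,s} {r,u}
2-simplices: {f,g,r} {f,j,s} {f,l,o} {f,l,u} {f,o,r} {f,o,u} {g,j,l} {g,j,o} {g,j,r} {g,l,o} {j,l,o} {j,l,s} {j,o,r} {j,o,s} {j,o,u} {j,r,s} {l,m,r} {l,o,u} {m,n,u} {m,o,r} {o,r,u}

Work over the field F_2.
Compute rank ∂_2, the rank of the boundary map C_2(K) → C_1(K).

rank∂_2=19

n_0=10 n_1=40 n_2=21  [Z2]
∂1: piv[fg,fj,fl,fm,fn,fo,fr,fs,fu] rk=9  ker:gj,gl,gm,gn,go,gr,gs,gu,jl,jn,jo,jr,js,ju,lm,lo,lr,ls,lu,mn,mo,mr,ms,mu,nr,nu,or,os,ou,rs,ru
∂2: piv[fgr,fjs,flo,flu,for,fou,gjl,gjo,gjr,glo,jls,jor,jos,jou,jrs,lmr,mnu,mor,oru] rk=19  ker:jlo,lou
rk∂_2=19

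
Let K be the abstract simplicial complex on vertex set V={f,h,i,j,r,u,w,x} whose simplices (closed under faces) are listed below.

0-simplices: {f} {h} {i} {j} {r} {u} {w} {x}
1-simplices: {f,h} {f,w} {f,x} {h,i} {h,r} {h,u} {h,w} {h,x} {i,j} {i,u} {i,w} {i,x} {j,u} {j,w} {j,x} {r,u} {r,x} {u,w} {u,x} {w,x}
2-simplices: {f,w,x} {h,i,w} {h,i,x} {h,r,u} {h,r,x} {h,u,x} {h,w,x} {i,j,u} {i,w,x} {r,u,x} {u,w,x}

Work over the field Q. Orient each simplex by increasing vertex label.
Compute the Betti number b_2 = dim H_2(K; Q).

b_2=2

n_0=8 n_1=20 n_2=11  [Q]
∂1: piv[fh,fw,fx,hi,hr,hu,ij] rk=7  ker:hw,hx,iu,iw,ix,ju,jw,jx,ru,rx,uw,ux,wx
∂2: piv[fwx,hiw,hix,hru,hrx,hux,hwx,iju,uwx] rk=9  ker:iwx,rux
b_2=(11−9)−0=2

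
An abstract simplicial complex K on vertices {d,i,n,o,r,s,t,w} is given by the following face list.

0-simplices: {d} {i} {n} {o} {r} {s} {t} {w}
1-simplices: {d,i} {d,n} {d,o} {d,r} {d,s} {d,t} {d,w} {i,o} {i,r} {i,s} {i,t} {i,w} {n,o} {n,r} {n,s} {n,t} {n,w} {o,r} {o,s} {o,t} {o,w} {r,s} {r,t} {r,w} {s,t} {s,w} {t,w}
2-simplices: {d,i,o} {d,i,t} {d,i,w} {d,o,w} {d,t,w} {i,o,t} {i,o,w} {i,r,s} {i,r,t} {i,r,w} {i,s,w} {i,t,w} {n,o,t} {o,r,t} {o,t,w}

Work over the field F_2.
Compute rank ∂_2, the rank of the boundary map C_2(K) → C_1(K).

n_0=8 n_1=27 n_2=15  [Z2]
∂1: piv[di,dn,do,dr,ds,dt,dw] rk=7  ker:io,ir,is,it,iw,no,nr,ns,nt,nw,or,os,ot,ow,rs,rt,rw,st,sw,tw
∂2: piv[dio,dit,diw,dow,dtw,iot,irs,irt,irw,isw,not,ort] rk=12  ker:iow,itw,otw
rk∂_2=12

rank∂_2=12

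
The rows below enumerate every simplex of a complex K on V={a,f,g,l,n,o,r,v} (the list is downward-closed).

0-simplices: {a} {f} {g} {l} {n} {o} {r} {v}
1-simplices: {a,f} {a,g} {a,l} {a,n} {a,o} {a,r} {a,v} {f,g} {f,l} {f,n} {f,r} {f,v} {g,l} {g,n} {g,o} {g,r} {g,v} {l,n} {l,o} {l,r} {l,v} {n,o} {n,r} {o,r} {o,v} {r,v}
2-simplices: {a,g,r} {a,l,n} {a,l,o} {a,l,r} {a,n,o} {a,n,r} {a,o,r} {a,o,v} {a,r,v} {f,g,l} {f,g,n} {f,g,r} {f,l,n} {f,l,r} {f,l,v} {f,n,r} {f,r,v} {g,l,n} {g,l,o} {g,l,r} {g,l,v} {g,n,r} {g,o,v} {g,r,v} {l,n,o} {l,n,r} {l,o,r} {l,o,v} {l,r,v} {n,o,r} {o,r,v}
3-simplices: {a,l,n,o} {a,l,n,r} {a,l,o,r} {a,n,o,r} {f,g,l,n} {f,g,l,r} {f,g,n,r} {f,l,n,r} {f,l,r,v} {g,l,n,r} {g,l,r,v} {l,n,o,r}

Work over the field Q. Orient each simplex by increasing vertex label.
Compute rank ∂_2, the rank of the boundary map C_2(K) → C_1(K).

rank∂_2=18

n_0=8 n_1=26 n_2=31 n_3=12  [Q]
∂1: piv[af,ag,al,an,ao,ar,av] rk=7  ker:fg,fl,fn,fr,fv,gl,gn,go,gr,gv,ln,lo,lr,lv,no,nr,or,ov,rv
∂2: piv[agr,aln,alo,alr,ano,anr,aor,aov,arv,fgl,fgn,fgr,fln,flr,flv,frv,glo,glv] rk=18  ker:fnr,gln,glr,gnr,gov,grv,lno,lnr,lor,lov,lrv,nor,orv
∂3: piv[alno,alnr,alor,anor,fgln,fglr,fgnr,flnr,flrv,glrv] rk=10  ker:glnr,lnor
rk∂_2=18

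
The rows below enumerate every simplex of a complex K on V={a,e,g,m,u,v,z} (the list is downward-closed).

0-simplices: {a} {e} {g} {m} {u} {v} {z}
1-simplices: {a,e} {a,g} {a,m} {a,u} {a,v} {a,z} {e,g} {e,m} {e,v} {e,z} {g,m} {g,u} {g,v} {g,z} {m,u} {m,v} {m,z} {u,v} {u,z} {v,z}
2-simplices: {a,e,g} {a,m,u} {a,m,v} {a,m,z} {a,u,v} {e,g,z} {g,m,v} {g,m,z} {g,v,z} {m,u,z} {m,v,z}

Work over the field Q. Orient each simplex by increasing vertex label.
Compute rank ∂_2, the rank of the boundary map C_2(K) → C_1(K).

rank∂_2=10

n_0=7 n_1=20 n_2=11  [Q]
∂1: piv[ae,ag,am,au,av,az] rk=6  ker:eg,em,ev,ez,gm,gu,gv,gz,mu,mv,mz,uv,uz,vz
∂2: piv[aeg,amu,amv,amz,auv,egz,gmv,gmz,gvz,muz] rk=10  ker:mvz
rk∂_2=10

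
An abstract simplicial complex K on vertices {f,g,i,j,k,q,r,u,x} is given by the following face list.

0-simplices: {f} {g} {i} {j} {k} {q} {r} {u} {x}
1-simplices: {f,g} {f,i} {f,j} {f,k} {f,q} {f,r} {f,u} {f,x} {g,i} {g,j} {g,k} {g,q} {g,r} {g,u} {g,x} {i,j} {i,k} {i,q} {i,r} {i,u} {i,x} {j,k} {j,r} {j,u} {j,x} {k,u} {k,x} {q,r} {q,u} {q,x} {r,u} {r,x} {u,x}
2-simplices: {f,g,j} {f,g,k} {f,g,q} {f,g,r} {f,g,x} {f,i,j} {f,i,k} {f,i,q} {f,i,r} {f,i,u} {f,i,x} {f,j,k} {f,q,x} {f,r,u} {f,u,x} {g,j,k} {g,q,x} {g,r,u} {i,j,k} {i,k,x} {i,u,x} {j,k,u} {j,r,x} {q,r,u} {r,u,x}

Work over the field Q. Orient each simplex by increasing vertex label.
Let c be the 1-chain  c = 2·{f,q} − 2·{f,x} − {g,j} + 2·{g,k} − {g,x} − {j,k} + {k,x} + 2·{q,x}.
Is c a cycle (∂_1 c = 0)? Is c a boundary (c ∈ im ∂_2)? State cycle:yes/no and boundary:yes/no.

n_0=9 n_1=33 n_2=25  [Q]
∂1: piv[fg,fi,fj,fk,fq,fr,fu,fx] rk=8  ker:gi,gj,gk,gq,gr,gu,gx,ij,ik,iq,ir,iu,ix,jk,jr,ju,jx,ku,kx,qr,qu,qx,ru,rx,ux
∂2: piv[fgj,fgk,fgq,fgr,fgx,fij,fik,fiq,fir,fiu,fix,fjk,fqx,fru,fux,gru,ikx,jku,jrx,qru,rux] rk=21  ker:gjk,gqx,ijk,iux
∂1c = 0
c vs im∂2: reduces to 0 ⇒ boundary

cycle:yes boundary:yes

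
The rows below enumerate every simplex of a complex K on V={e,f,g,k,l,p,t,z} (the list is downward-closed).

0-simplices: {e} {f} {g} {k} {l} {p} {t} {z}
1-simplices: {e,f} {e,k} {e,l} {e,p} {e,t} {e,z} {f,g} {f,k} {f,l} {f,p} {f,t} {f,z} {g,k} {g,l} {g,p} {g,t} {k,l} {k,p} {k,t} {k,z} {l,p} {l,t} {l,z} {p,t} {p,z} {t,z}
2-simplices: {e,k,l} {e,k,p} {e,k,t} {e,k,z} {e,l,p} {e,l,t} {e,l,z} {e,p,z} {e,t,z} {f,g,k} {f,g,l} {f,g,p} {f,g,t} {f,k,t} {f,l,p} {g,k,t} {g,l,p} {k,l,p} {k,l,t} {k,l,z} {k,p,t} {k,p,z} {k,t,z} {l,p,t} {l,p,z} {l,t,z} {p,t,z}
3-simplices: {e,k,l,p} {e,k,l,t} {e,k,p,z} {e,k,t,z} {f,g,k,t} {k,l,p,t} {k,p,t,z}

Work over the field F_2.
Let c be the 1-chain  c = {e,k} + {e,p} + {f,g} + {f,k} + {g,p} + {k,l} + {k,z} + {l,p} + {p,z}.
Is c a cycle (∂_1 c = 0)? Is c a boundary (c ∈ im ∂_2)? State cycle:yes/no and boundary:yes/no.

n_0=8 n_1=26 n_2=27 n_3=7  [Z2]
∂1: piv[ef,ek,el,ep,et,ez,fg] rk=7  ker:fk,fl,fp,ft,fz,gk,gl,gp,gt,kl,kp,kt,kz,lp,lt,lz,pt,pz,tz
∂2: piv[ekl,ekp,ekt,ekz,elp,elt,elz,epz,etz,fgk,fgl,fgp,fgt,fkt,flp,kpt] rk=16  ker:gkt,glp,klp,klt,klz,kpz,ktz,lpt,lpz,ltz,ptz
∂3: piv[eklp,eklt,ekpz,ektz,fgkt,klpt,kptz] rk=7
∂1c = 0
c vs im∂2: residual ≠ 0 ⇒ not boundary

cycle:yes boundary:no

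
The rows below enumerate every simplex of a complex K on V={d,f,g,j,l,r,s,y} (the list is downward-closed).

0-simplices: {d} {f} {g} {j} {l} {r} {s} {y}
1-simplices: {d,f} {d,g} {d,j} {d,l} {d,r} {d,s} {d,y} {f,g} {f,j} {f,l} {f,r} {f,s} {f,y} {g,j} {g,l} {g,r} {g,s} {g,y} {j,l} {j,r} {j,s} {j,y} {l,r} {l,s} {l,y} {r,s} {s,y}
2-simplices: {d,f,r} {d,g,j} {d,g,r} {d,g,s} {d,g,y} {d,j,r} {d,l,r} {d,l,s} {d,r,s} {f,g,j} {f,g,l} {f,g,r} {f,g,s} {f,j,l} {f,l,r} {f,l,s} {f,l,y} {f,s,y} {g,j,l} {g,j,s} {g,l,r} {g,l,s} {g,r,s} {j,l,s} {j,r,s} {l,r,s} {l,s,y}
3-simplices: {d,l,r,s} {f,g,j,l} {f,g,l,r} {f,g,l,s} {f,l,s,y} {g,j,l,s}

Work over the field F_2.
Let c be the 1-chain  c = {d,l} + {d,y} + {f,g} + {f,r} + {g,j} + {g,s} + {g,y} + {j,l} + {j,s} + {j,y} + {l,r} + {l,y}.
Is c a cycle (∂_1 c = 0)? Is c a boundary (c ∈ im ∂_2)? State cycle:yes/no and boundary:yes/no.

cycle:yes boundary:no

n_0=8 n_1=27 n_2=27 n_3=6  [Z2]
∂1: piv[df,dg,dj,dl,dr,ds,dy] rk=7  ker:fg,fj,fl,fr,fs,fy,gj,gl,gr,gs,gy,jl,jr,js,jy,lr,ls,ly,rs,sy
∂2: piv[dfr,dgj,dgr,dgs,dgy,djr,dlr,dls,drs,fgj,fgl,fgr,fgs,fjl,flr,fly,fsy,gjs] rk=18  ker:fls,gjl,glr,gls,grs,jls,jrs,lrs,lsy
∂3: piv[dlrs,fgjl,fglr,fgls,flsy,gjls] rk=6
∂1c = 0
c vs im∂2: residual ≠ 0 ⇒ not boundary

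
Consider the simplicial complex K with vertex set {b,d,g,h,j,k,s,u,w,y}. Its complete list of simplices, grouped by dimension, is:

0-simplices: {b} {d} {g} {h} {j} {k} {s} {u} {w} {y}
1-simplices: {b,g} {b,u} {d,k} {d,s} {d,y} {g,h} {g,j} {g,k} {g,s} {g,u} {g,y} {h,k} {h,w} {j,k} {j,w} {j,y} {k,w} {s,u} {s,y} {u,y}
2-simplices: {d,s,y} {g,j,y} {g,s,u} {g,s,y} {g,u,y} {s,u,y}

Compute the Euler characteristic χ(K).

n_0=10 n_1=20 n_2=6
χ=+10−20+6=-4

χ(K)=-4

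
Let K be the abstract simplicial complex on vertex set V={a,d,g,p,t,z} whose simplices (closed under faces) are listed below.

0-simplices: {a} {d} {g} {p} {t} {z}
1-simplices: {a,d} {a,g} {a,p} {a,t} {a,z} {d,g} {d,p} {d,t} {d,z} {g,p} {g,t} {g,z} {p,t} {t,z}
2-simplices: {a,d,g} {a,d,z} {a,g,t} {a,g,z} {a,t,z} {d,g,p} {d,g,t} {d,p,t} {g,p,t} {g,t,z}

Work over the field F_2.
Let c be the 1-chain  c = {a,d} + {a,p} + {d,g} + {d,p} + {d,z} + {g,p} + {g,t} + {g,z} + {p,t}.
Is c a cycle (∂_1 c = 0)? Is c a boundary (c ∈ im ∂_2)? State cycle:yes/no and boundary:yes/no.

n_0=6 n_1=14 n_2=10  [Z2]
∂1: piv[ad,ag,ap,at,az] rk=5  ker:dg,dp,dt,dz,gp,gt,gz,pt,tz
∂2: piv[adg,adz,agt,agz,atz,dgp,dgt,dpt] rk=8  ker:gpt,gtz
∂1c = 0
c vs im∂2: residual ≠ 0 ⇒ not boundary

cycle:yes boundary:no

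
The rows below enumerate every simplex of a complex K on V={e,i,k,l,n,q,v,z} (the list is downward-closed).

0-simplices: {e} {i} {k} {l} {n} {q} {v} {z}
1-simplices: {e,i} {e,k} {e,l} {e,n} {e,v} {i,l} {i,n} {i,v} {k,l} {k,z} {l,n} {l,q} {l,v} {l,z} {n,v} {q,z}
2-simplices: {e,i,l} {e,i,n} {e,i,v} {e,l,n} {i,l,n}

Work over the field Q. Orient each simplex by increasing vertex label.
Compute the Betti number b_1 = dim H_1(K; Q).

b_1=5

n_0=8 n_1=16 n_2=5  [Q]
∂1: piv[ei,ek,el,en,ev,kz,lq] rk=7  ker:il,in,iv,kl,ln,lv,lz,nv,qz
∂2: piv[eil,ein,eiv,eln] rk=4  ker:iln
b_1=(16−7)−4=5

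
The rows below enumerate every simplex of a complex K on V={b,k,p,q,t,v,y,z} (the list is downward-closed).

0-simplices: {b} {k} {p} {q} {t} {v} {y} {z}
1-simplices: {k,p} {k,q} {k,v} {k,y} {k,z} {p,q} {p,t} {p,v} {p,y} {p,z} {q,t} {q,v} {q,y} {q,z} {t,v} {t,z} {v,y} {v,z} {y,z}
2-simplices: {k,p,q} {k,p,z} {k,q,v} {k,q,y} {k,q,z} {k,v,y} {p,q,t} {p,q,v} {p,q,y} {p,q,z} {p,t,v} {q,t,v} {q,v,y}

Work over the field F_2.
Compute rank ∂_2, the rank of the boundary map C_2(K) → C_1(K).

n_0=8 n_1=19 n_2=13  [Z2]
∂1: piv[kp,kq,kv,ky,kz,pt] rk=6  ker:pq,pv,py,pz,qt,qv,qy,qz,tv,tz,vy,vz,yz
∂2: piv[kpq,kpz,kqv,kqy,kqz,kvy,pqt,pqv,pqy,ptv] rk=10  ker:pqz,qtv,qvy
rk∂_2=10

rank∂_2=10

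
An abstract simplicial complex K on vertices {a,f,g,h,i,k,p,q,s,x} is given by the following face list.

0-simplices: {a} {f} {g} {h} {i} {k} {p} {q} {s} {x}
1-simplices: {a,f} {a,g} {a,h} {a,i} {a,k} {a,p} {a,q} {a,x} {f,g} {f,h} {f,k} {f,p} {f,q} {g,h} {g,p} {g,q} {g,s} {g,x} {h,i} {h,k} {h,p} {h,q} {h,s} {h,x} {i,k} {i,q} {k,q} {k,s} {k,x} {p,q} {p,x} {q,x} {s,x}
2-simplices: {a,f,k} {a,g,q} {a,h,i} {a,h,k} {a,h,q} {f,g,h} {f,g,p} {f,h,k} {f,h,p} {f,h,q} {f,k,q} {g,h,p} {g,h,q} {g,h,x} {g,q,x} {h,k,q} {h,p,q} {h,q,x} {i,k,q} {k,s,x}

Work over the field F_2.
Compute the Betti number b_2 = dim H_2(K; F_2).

b_2=3

n_0=10 n_1=33 n_2=20  [Z2]
∂1: piv[af,ag,ah,ai,ak,ap,aq,ax,gs] rk=9  ker:fg,fh,fk,fp,fq,gh,gp,gq,gx,hi,hk,hp,hq,hs,hx,ik,iq,kq,ks,kx,pq,px,qx,sx
∂2: piv[afk,agq,ahi,ahk,ahq,fgh,fgp,fhk,fhp,fhq,fkq,ghq,ghx,gqx,hpq,ikq,ksx] rk=17  ker:ghp,hkq,hqx
b_2=(20−17)−0=3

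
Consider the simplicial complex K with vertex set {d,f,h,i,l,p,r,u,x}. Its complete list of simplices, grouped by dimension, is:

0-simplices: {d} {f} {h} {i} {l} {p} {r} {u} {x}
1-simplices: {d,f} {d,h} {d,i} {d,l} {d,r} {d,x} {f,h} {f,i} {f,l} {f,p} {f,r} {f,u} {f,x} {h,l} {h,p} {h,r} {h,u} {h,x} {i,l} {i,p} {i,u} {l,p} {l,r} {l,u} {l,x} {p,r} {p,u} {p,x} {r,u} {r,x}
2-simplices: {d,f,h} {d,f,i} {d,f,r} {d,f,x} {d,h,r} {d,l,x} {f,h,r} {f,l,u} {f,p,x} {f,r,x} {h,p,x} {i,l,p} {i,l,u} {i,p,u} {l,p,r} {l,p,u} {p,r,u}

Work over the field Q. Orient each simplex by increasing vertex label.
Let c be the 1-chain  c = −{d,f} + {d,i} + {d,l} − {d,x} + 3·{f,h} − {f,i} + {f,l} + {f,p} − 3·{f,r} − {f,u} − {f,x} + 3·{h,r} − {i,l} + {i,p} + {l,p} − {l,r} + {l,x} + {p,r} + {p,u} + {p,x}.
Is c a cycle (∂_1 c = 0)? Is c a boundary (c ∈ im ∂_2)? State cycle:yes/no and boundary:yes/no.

n_0=9 n_1=30 n_2=17  [Q]
∂1: piv[df,dh,di,dl,dr,dx,fp,fu] rk=8  ker:fh,fi,fl,fr,fx,hl,hp,hr,hu,hx,il,ip,iu,lp,lr,lu,lx,pr,pu,px,ru,rx
∂2: piv[dfh,dfi,dfr,dfx,dhr,dlx,flu,fpx,frx,hpx,ilp,ilu,ipu,lpr,pru] rk=15  ker:fhr,lpu
∂1c = 0
c vs im∂2: reduces to 0 ⇒ boundary

cycle:yes boundary:yes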